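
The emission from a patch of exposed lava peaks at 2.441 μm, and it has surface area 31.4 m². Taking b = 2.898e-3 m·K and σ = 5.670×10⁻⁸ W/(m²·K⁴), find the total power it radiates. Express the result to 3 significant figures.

Wien's law: T = b/λ_max = 2.898×10⁻³/2.441×10⁻⁶ = 1187.22 K.
Area A = 31.4 m².
Then P = σAT⁴ = 5.670×10⁻⁸×31.4×(1187.22)⁴ = 3.54×10⁶ W.

P ≈ 3.54×10⁶ W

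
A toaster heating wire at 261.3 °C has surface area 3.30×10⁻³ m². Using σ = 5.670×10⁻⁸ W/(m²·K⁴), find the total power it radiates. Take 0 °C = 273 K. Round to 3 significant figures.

P ≈ 15.2 W

T = 261.3 °C + 273 = 534.3 K.
Area A = 3.30×10⁻³ m².
P = σAT⁴ = 5.670×10⁻⁸ × 3.30×10⁻³ × (534.3)⁴ = 15.2 W.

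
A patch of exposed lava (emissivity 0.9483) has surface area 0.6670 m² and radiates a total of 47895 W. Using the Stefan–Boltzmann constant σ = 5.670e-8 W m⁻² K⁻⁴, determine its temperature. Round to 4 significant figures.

T ≈ 1075 K

Area A = 0.6670 m².
P = εσAT⁴ ⇒ T = (P/(εσA))^(1/4) = (47895/(0.9483×5.670×10⁻⁸×0.6670))^(1/4) = 1075 K.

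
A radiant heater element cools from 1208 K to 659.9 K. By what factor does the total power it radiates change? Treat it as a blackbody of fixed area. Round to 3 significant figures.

P ∝ T⁴, so P₂/P₁ = (T₂/T₁)⁴ = (659.9/1208)⁴ = (0.546275)⁴ = 0.0891.

P₂/P₁ ≈ 0.0891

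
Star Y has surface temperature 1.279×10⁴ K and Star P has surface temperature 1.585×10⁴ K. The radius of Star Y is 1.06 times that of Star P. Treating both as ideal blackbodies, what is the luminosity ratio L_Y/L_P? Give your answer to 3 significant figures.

L_Y/L_P ≈ 0.476

L ∝ R²T⁴, so L_Y/L_P = (R_Y/R_P)²(T_Y/T_P)⁴ = (1.06)² × (1.279×10⁴/1.585×10⁴)⁴ = 1.1236 × 0.423999 = 0.476.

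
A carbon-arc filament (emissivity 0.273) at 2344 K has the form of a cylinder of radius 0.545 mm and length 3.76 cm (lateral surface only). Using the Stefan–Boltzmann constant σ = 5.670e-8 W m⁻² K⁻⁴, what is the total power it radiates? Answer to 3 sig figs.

P ≈ 60.2 W

Lateral area A = 2πrL = 2π×5.45×10⁻⁴×0.0376 = 1.28755×10⁻⁴ m².
P = εσAT⁴ = 0.273 × 5.670×10⁻⁸ × 1.28755×10⁻⁴ × (2344)⁴ = 60.2 W.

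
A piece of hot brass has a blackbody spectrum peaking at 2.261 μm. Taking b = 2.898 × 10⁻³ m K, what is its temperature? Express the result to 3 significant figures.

Wien's law gives T = b/λ_max = (2.898×10⁻³ m·K)/(2.261×10⁻⁶ m) = 1.28×10³ K.

T ≈ 1.28×10³ K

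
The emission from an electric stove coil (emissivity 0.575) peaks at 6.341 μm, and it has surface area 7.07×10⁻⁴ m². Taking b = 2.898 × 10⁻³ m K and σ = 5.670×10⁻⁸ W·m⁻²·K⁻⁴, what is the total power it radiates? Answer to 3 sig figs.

P ≈ 1.01 W

Wien's law: T = b/λ_max = 2.898×10⁻³/6.341×10⁻⁶ = 457.026 K.
Area A = 7.07×10⁻⁴ m².
Then P = εσAT⁴ = 0.575×5.670×10⁻⁸×7.07×10⁻⁴×(457.026)⁴ = 1.01 W.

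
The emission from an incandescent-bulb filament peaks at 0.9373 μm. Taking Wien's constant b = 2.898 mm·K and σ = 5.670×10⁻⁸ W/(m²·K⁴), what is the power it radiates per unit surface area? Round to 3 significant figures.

I ≈ 5.18×10⁶ W/m²

Wien's law: T = b/λ_max = 2.898×10⁻³/9.373×10⁻⁷ = 3091.86 K.
Then I = σT⁴ = 5.670×10⁻⁸×(3091.86)⁴ = 5.18×10⁶ W/m².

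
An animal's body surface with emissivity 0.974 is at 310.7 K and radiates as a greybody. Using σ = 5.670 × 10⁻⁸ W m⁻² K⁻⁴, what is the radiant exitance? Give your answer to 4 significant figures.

Stefan–Boltzmann: I = εσT⁴ = 0.974 × 5.670×10⁻⁸ × (310.7)⁴ = 514.6 W/m².

I ≈ 514.6 W/m²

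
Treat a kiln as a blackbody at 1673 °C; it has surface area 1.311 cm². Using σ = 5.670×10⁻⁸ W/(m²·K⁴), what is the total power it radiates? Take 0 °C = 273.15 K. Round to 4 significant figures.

T = 1673 °C + 273.15 = 1946.15 K.
Area A = 1.311 cm² = 1.311×10⁻⁴ m².
P = σAT⁴ = 5.670×10⁻⁸ × 1.311×10⁻⁴ × (1946.15)⁴ = 106.6 W.

P ≈ 106.6 W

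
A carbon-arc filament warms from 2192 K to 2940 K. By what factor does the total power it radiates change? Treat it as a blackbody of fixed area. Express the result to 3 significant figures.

P₂/P₁ ≈ 3.24

P ∝ T⁴, so P₂/P₁ = (T₂/T₁)⁴ = (2940/2192)⁴ = (1.34124)⁴ = 3.24.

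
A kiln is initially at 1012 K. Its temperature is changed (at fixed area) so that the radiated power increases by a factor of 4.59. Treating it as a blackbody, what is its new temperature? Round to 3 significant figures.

T₂ ≈ 1.48×10³ K

P ∝ T⁴, so T₂/T₁ = (P₂/P₁)^(1/4) = (4.59)^(1/4) = 1.46370.
T₂ = 1012 × 1.46370 = 1.48×10³ K.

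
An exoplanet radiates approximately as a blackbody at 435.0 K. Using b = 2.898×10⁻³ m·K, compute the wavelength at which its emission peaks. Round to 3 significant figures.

λ_max ≈ 6.66 μm

Wien's displacement law: λ_max = b/T = (2.898×10⁻³ m·K)/(435.0 K) = 6.662×10⁻⁶ m.
That is 6.66 μm, in the infrared range.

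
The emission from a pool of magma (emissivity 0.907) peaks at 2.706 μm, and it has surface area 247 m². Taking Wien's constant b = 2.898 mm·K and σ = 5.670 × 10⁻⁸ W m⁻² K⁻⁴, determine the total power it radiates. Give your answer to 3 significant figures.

Wien's law: T = b/λ_max = 2.898×10⁻³/2.706×10⁻⁶ = 1070.95 K.
Area A = 247 m².
Then P = εσAT⁴ = 0.907×5.670×10⁻⁸×247×(1070.95)⁴ = 1.67×10⁷ W.

P ≈ 1.67×10⁷ W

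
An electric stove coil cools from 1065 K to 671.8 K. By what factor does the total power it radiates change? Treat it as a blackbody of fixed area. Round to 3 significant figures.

P ∝ T⁴, so P₂/P₁ = (T₂/T₁)⁴ = (671.8/1065)⁴ = (0.630798)⁴ = 0.158.

P₂/P₁ ≈ 0.158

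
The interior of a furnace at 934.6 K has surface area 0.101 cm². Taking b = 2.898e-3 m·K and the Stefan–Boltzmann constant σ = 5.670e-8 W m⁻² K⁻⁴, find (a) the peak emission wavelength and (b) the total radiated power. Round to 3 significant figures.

(a) λ_max = b/T = 2.898×10⁻³/934.6 = 3.101×10⁻⁶ m = 3.10 μm.
Area A = 0.101 cm² = 1.01×10⁻⁵ m².
(b) P = σAT⁴ = 5.670×10⁻⁸×1.01×10⁻⁵×(934.6)⁴ = 0.437 W.

λ_max ≈ 3.10 μm; P ≈ 0.437 W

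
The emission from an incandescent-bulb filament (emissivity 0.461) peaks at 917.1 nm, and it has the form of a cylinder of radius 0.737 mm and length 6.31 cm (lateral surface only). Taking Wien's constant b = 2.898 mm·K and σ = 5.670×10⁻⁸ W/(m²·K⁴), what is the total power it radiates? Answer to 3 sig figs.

Wien's law: T = b/λ_max = 2.898×10⁻³/9.171×10⁻⁷ = 3159.96 K.
Lateral area A = 2πrL = 2π×7.37×10⁻⁴×0.0631 = 2.92198×10⁻⁴ m².
Then P = εσAT⁴ = 0.461×5.670×10⁻⁸×2.92198×10⁻⁴×(3159.96)⁴ = 762 W.

P ≈ 762 W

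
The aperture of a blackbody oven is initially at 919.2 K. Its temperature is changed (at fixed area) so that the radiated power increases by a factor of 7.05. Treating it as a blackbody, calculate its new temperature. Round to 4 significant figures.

T₂ ≈ 1498 K

P ∝ T⁴, so T₂/T₁ = (P₂/P₁)^(1/4) = (7.05)^(1/4) = 1.62947.
T₂ = 919.2 × 1.62947 = 1498 K.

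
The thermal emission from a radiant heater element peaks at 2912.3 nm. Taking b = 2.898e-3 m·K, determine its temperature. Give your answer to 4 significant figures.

T ≈ 995.1 K

Wien's law gives T = b/λ_max = (2.898×10⁻³ m·K)/(2.9123×10⁻⁶ m) = 995.1 K.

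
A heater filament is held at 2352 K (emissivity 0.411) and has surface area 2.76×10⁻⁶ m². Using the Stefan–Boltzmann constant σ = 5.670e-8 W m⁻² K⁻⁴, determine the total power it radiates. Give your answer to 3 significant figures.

Area A = 2.76×10⁻⁶ m².
P = εσAT⁴ = 0.411 × 5.670×10⁻⁸ × 2.76×10⁻⁶ × (2352)⁴ = 1.97 W.

P ≈ 1.97 W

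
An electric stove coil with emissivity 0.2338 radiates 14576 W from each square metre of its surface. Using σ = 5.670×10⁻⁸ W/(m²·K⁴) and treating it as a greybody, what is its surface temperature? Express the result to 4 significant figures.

I = εσT⁴, so T = (I/εσ)^(1/4) = (14576/(0.2338×5.670×10⁻⁸))^(1/4) = 1024 K.

T ≈ 1024 K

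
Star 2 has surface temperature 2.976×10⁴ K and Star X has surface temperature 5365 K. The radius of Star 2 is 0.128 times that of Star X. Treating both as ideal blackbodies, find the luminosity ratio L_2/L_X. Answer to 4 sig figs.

L ∝ R²T⁴, so L_2/L_X = (R_2/R_X)²(T_2/T_X)⁴ = (0.128)² × (2.976×10⁴/5365)⁴ = 0.016384 × 946.788 = 15.51.

L_2/L_X ≈ 15.51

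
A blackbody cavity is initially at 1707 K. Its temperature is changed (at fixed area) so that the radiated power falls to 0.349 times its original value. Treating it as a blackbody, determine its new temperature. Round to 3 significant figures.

T₂ ≈ 1.31×10³ K

P ∝ T⁴, so T₂/T₁ = (P₂/P₁)^(1/4) = (0.349)^(1/4) = 0.768611.
T₂ = 1707 × 0.768611 = 1.31×10³ K.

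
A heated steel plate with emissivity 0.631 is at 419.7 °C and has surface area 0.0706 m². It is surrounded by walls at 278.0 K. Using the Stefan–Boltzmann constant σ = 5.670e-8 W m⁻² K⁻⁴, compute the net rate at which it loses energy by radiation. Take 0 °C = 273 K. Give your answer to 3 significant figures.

Net loss ≈ 566 W

T = 419.7 °C + 273 = 692.7 K.
Area A = 0.0706 m².
Net radiated power P_net = εσA(T⁴ − T₀⁴) = 0.631×5.670×10⁻⁸×0.0706×(692.7⁴ − 278.0⁴).
T⁴ − T₀⁴ = 2.30240×10¹¹ − 5.97282×10⁹ = 2.24267×10¹¹ K⁴, so P_net = 566 W.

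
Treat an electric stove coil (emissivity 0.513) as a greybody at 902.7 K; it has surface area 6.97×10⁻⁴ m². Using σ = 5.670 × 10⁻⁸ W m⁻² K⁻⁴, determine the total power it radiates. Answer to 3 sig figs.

Area A = 6.97×10⁻⁴ m².
P = εσAT⁴ = 0.513 × 5.670×10⁻⁸ × 6.97×10⁻⁴ × (902.7)⁴ = 13.5 W.

P ≈ 13.5 W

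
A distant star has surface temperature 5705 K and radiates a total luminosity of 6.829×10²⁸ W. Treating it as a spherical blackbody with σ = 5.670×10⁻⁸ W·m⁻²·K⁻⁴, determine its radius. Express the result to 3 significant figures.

R ≈ 9.51×10⁹ m

L = 4πR²σT⁴ ⇒ R = √(L/(4πσT⁴)).
σT⁴ = 6.00628×10⁷ W/m², so R = √(6.829×10²⁸/(4π×6.00628×10⁷)) = 9.51×10⁹ m.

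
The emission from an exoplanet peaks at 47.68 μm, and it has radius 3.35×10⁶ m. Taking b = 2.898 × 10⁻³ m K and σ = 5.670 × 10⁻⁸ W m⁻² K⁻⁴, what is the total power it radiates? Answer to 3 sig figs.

P ≈ 1.09×10¹⁴ W

Wien's law: T = b/λ_max = 2.898×10⁻³/4.768×10⁻⁵ = 60.7802 K.
Surface area A = 4πR² = 4π(3.35×10⁶ m)² = 1.41026×10¹⁴ m².
Then P = σAT⁴ = 5.670×10⁻⁸×1.41026×10¹⁴×(60.7802)⁴ = 1.09×10¹⁴ W.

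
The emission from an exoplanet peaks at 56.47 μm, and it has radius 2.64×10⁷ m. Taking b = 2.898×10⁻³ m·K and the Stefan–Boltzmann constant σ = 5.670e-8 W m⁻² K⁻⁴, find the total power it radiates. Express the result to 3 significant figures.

P ≈ 3.44×10¹⁵ W

Wien's law: T = b/λ_max = 2.898×10⁻³/5.647×10⁻⁵ = 51.3193 K.
Surface area A = 4πR² = 4π(2.64×10⁷ m)² = 8.75826×10¹⁵ m².
Then P = σAT⁴ = 5.670×10⁻⁸×8.75826×10¹⁵×(51.3193)⁴ = 3.44×10¹⁵ W.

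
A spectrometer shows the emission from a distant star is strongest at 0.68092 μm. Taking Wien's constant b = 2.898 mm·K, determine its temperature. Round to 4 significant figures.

T ≈ 4256 K

Wien's law gives T = b/λ_max = (2.898×10⁻³ m·K)/(6.8092×10⁻⁷ m) = 4256 K.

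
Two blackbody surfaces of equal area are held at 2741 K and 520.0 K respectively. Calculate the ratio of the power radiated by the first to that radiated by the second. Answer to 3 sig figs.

With equal areas, P₁/P₂ = (T₁/T₂)⁴ = (2741/520.0)⁴ = 772.

P₁/P₂ ≈ 772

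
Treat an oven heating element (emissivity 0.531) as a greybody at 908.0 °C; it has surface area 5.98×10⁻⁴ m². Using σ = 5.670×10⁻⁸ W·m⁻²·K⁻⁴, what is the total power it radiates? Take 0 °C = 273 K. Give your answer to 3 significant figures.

P ≈ 35.0 W

T = 908.0 °C + 273 = 1181.0 K.
Area A = 5.98×10⁻⁴ m².
P = εσAT⁴ = 0.531 × 5.670×10⁻⁸ × 5.98×10⁻⁴ × (1181.0)⁴ = 35.0 W.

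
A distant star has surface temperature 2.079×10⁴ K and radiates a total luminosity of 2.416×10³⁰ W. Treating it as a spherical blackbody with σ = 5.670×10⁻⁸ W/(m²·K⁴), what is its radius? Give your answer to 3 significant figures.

R ≈ 4.26×10⁹ m

L = 4πR²σT⁴ ⇒ R = √(L/(4πσT⁴)).
σT⁴ = 1.05926×10¹⁰ W/m², so R = √(2.416×10³⁰/(4π×1.05926×10¹⁰)) = 4.26×10⁹ m.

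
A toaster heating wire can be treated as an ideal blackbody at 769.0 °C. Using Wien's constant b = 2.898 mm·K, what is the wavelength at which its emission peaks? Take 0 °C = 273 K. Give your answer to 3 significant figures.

T = 769.0 °C + 273 = 1042.0 K.
Wien's displacement law: λ_max = b/T = (2.898×10⁻³ m·K)/(1042.0 K) = 2.781×10⁻⁶ m.
That is 2.78×10³ nm, in the infrared range.

λ_max ≈ 2.78×10³ nm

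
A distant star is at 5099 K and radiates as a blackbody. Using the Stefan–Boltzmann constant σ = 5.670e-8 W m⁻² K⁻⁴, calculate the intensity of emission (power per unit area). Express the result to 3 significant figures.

I ≈ 3.83×10⁷ W/m²

Stefan–Boltzmann: I = σT⁴ = 5.670×10⁻⁸ × (5099)⁴ = 3.83×10⁷ W/m².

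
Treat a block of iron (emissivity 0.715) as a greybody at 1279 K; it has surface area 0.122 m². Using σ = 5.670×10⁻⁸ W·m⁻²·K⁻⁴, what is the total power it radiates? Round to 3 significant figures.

P ≈ 1.32×10⁴ W

Area A = 0.122 m².
P = εσAT⁴ = 0.715 × 5.670×10⁻⁸ × 0.122 × (1279)⁴ = 1.32×10⁴ W.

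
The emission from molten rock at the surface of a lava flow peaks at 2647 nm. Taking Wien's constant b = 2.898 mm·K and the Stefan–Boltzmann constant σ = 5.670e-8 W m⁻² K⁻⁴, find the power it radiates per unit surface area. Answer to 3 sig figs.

I ≈ 8.15×10⁴ W/m²

Wien's law: T = b/λ_max = 2.898×10⁻³/2.647×10⁻⁶ = 1094.82 K.
Then I = σT⁴ = 5.670×10⁻⁸×(1094.82)⁴ = 8.15×10⁴ W/m².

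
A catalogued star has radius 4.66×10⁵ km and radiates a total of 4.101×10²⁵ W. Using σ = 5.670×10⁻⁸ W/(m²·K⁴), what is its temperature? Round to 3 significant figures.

Surface area A = 4πR² = 4π(4.66×10⁸ m)² = 2.72886×10¹⁸ m².
P = σAT⁴ ⇒ T = (P/(σA))^(1/4) = (4.101×10²⁵/(5.670×10⁻⁸×2.72886×10¹⁸))^(1/4) = 4.03×10³ K.

T ≈ 4.03×10³ K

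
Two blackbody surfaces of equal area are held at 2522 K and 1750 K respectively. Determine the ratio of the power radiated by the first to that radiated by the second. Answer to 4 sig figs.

With equal areas, P₁/P₂ = (T₁/T₂)⁴ = (2522/1750)⁴ = 4.313.

P₁/P₂ ≈ 4.313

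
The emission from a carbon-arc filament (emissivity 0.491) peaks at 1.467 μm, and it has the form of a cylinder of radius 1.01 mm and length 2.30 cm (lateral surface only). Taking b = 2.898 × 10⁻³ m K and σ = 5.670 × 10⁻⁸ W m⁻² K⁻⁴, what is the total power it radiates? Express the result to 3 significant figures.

Wien's law: T = b/λ_max = 2.898×10⁻³/1.467×10⁻⁶ = 1975.46 K.
Lateral area A = 2πrL = 2π×1.01×10⁻³×0.0230 = 1.45958×10⁻⁴ m².
Then P = εσAT⁴ = 0.491×5.670×10⁻⁸×1.45958×10⁻⁴×(1975.46)⁴ = 61.9 W.

P ≈ 61.9 W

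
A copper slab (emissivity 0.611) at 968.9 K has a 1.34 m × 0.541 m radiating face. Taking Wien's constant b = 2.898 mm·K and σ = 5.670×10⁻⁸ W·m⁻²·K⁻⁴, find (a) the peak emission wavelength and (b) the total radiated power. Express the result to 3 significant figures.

λ_max ≈ 2.99 μm; P ≈ 2.21×10⁴ W

(a) λ_max = b/T = 2.898×10⁻³/968.9 = 2.991×10⁻⁶ m = 2.99 μm.
Area A = 1.34 × 0.541 = 0.72494 m².
(b) P = εσAT⁴ = 0.611×5.670×10⁻⁸×0.72494×(968.9)⁴ = 2.21×10⁴ W.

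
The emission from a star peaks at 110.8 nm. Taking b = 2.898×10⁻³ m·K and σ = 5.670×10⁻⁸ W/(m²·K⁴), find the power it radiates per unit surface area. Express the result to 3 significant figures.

Wien's law: T = b/λ_max = 2.898×10⁻³/1.108×10⁻⁷ = 26155.2 K.
Then I = σT⁴ = 5.670×10⁻⁸×(26155.2)⁴ = 2.65×10¹⁰ W/m².

I ≈ 2.65×10¹⁰ W/m²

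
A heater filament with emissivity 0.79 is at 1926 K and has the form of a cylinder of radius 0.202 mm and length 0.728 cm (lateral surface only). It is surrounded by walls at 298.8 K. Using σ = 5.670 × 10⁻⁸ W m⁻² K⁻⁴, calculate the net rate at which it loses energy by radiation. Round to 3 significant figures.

Lateral area A = 2πrL = 2π×2.02×10⁻⁴×7.28×10⁻³ = 9.23980×10⁻⁶ m².
Net radiated power P_net = εσA(T⁴ − T₀⁴) = 0.79×5.670×10⁻⁸×9.23980×10⁻⁶×(1926⁴ − 298.8⁴).
T⁴ − T₀⁴ = 1.37602×10¹³ − 7.97118×10⁹ = 1.37522×10¹³ K⁴, so P_net = 5.69 W.

Net loss ≈ 5.69 W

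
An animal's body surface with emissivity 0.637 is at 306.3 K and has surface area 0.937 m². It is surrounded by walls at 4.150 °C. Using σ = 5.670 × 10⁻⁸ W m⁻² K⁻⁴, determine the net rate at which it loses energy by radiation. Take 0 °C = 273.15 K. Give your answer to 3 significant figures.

Net loss ≈ 97.8 W

Surroundings: T = 4.150 °C + 273.15 = 277.300 K.
Area A = 0.937 m².
Net radiated power P_net = εσA(T⁴ − T₀⁴) = 0.637×5.670×10⁻⁸×0.937×(306.3⁴ − 277.300⁴).
T⁴ − T₀⁴ = 8.80213×10⁹ − 5.91289×10⁹ = 2.88924×10⁹ K⁴, so P_net = 97.8 W.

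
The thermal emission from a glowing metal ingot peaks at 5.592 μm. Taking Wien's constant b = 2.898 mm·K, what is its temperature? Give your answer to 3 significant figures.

Wien's law gives T = b/λ_max = (2.898×10⁻³ m·K)/(5.592×10⁻⁶ m) = 518 K.

T ≈ 518 K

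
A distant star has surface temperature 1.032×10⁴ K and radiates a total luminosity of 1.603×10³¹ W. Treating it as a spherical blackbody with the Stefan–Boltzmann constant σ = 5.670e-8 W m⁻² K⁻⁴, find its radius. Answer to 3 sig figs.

L = 4πR²σT⁴ ⇒ R = √(L/(4πσT⁴)).
σT⁴ = 6.43135×10⁸ W/m², so R = √(1.603×10³¹/(4π×6.43135×10⁸)) = 4.45×10¹⁰ m.

R ≈ 4.45×10¹⁰ m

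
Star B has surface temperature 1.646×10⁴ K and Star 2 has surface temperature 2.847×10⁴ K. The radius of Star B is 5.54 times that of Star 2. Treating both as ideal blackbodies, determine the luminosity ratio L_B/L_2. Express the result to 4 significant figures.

L_B/L_2 ≈ 3.429

L ∝ R²T⁴, so L_B/L_2 = (R_B/R_2)²(T_B/T_2)⁴ = (5.54)² × (1.646×10⁴/2.847×10⁴)⁴ = 30.6916 × 0.111730 = 3.429.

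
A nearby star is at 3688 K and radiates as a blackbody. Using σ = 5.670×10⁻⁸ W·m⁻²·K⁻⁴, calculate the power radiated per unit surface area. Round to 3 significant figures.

I ≈ 1.05×10⁷ W/m²

Stefan–Boltzmann: I = σT⁴ = 5.670×10⁻⁸ × (3688)⁴ = 1.05×10⁷ W/m².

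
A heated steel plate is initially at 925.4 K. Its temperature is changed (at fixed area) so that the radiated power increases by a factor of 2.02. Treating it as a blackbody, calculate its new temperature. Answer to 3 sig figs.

T₂ ≈ 1.10×10³ K

P ∝ T⁴, so T₂/T₁ = (P₂/P₁)^(1/4) = (2.02)^(1/4) = 1.19217.
T₂ = 925.4 × 1.19217 = 1.10×10³ K.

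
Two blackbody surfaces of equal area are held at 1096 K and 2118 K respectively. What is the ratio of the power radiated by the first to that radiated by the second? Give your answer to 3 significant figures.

With equal areas, P₁/P₂ = (T₁/T₂)⁴ = (1096/2118)⁴ = 0.0717.

P₁/P₂ ≈ 0.0717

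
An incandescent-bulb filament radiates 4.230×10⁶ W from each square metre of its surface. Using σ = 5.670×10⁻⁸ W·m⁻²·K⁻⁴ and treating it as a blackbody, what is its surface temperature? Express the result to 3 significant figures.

I = σT⁴, so T = (I/σ)^(1/4) = (4.230×10⁶/(5.670×10⁻⁸))^(1/4) = 2.94×10³ K.

T ≈ 2.94×10³ K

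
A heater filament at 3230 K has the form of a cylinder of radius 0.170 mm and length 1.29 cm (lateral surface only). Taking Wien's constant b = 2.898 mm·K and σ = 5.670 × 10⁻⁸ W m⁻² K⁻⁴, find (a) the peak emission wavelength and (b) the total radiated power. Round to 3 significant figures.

λ_max ≈ 897 nm; P ≈ 85.0 W

(a) λ_max = b/T = 2.898×10⁻³/3230 = 8.972×10⁻⁷ m = 897 nm.
Lateral area A = 2πrL = 2π×1.70×10⁻⁴×0.0129 = 1.37790×10⁻⁵ m².
(b) P = σAT⁴ = 5.670×10⁻⁸×1.37790×10⁻⁵×(3230)⁴ = 85.0 W.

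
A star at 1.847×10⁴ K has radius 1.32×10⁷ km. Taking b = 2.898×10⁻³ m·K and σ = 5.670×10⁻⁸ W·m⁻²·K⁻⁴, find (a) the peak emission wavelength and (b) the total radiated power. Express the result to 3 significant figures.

(a) λ_max = b/T = 2.898×10⁻³/1.847×10⁴ = 1.569×10⁻⁷ m = 157 nm.
Surface area A = 4πR² = 4π(1.32×10¹⁰ m)² = 2.18956×10²¹ m².
(b) P = σAT⁴ = 5.670×10⁻⁸×2.18956×10²¹×(1.847×10⁴)⁴ = 1.44×10³¹ W.

λ_max ≈ 157 nm; P ≈ 1.44×10³¹ W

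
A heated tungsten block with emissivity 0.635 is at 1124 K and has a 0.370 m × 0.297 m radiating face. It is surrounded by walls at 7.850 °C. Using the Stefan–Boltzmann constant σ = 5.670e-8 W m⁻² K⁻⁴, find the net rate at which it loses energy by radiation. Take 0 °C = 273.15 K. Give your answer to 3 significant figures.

Net loss ≈ 6.29×10³ W

Surroundings: T = 7.850 °C + 273.15 = 281.000 K.
Area A = 0.370 × 0.297 = 0.10989 m².
Net radiated power P_net = εσA(T⁴ − T₀⁴) = 0.635×5.670×10⁻⁸×0.10989×(1124⁴ − 281.000⁴).
T⁴ − T₀⁴ = 1.59612×10¹² − 6.23484×10⁹ = 1.58989×10¹² K⁴, so P_net = 6.29×10³ W.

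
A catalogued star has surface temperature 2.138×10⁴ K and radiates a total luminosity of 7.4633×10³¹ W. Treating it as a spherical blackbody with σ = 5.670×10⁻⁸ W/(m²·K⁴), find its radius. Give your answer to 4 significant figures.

R ≈ 2.239×10¹⁰ m

L = 4πR²σT⁴ ⇒ R = √(L/(4πσT⁴)).
σT⁴ = 1.18471×10¹⁰ W/m², so R = √(7.4633×10³¹/(4π×1.18471×10¹⁰)) = 2.239×10¹⁰ m.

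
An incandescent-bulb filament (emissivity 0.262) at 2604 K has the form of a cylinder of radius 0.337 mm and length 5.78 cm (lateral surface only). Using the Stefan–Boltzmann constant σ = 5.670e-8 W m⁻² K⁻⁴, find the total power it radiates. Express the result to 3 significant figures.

P ≈ 83.6 W

Lateral area A = 2πrL = 2π×3.37×10⁻⁴×0.0578 = 1.22388×10⁻⁴ m².
P = εσAT⁴ = 0.262 × 5.670×10⁻⁸ × 1.22388×10⁻⁴ × (2604)⁴ = 83.6 W.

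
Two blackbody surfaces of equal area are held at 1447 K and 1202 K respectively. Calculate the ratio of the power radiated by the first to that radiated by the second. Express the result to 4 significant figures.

With equal areas, P₁/P₂ = (T₁/T₂)⁴ = (1447/1202)⁴ = 2.100.

P₁/P₂ ≈ 2.100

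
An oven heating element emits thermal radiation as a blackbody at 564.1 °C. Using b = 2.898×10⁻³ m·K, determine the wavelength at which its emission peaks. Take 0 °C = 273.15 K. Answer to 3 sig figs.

λ_max ≈ 3.46 μm

T = 564.1 °C + 273.15 = 837.25 K.
Wien's displacement law: λ_max = b/T = (2.898×10⁻³ m·K)/(837.25 K) = 3.461×10⁻⁶ m.
That is 3.46 μm, in the infrared range.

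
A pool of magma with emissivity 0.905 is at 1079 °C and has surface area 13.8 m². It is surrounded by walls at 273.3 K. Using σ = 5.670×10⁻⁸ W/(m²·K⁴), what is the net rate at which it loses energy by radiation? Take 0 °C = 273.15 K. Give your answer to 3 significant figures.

Net loss ≈ 2.36×10⁶ W

T = 1079 °C + 273.15 = 1352.15 K.
Area A = 13.8 m².
Net radiated power P_net = εσA(T⁴ − T₀⁴) = 0.905×5.670×10⁻⁸×13.8×(1352.15⁴ − 273.3⁴).
T⁴ − T₀⁴ = 3.34272×10¹² − 5.57903×10⁹ = 3.33714×10¹² K⁴, so P_net = 2.36×10⁶ W.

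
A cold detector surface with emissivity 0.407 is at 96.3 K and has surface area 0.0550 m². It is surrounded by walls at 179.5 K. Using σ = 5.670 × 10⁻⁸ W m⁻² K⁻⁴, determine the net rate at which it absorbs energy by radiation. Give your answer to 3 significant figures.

Net gain ≈ 1.21 W

Area A = 0.0550 m².
Net radiated power P_net = εσA(T⁴ − T₀⁴) = 0.407×5.670×10⁻⁸×0.0550×(96.3⁴ − 179.5⁴).
T⁴ − T₀⁴ = 8.60013×10⁷ − 1.03814×10⁹ = -9.52139×10⁸ K⁴, so P_net = -1.21 W — negative, meaning a net gain of 1.21 W.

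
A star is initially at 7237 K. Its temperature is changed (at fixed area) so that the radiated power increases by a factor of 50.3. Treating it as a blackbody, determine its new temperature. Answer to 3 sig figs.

T₂ ≈ 1.93×10⁴ K

P ∝ T⁴, so T₂/T₁ = (P₂/P₁)^(1/4) = (50.3)^(1/4) = 2.66313.
T₂ = 7237 × 2.66313 = 1.93×10⁴ K.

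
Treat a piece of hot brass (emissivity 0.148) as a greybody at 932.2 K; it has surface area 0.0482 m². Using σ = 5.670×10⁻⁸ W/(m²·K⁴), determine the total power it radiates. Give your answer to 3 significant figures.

Area A = 0.0482 m².
P = εσAT⁴ = 0.148 × 5.670×10⁻⁸ × 0.0482 × (932.2)⁴ = 305 W.

P ≈ 305 W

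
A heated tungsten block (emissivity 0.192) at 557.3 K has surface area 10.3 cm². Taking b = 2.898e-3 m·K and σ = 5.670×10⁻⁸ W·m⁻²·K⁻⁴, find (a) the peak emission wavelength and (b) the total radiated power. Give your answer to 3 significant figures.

λ_max ≈ 5.20 μm; P ≈ 1.08 W

(a) λ_max = b/T = 2.898×10⁻³/557.3 = 5.200×10⁻⁶ m = 5.20 μm.
Area A = 10.3 cm² = 1.03×10⁻³ m².
(b) P = εσAT⁴ = 0.192×5.670×10⁻⁸×1.03×10⁻³×(557.3)⁴ = 1.08 W.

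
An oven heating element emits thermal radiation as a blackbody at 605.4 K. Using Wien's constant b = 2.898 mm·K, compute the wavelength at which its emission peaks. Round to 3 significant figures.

Wien's displacement law: λ_max = b/T = (2.898×10⁻³ m·K)/(605.4 K) = 4.787×10⁻⁶ m.
That is 4.79 μm, in the infrared range.

λ_max ≈ 4.79 μm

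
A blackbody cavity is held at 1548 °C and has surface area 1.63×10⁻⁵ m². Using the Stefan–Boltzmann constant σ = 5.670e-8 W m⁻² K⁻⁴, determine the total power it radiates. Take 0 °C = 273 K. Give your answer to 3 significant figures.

P ≈ 10.2 W

T = 1548 °C + 273 = 1821 K.
Area A = 1.63×10⁻⁵ m².
P = σAT⁴ = 5.670×10⁻⁸ × 1.63×10⁻⁵ × (1821)⁴ = 10.2 W.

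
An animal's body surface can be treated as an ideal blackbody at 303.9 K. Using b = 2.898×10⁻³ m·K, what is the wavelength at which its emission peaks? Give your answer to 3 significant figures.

λ_max ≈ 9.54 μm

Wien's displacement law: λ_max = b/T = (2.898×10⁻³ m·K)/(303.9 K) = 9.536×10⁻⁶ m.
That is 9.54 μm, in the infrared range.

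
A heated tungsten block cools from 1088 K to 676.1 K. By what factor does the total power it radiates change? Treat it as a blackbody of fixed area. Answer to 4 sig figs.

P ∝ T⁴, so P₂/P₁ = (T₂/T₁)⁴ = (676.1/1088)⁴ = (0.621415)⁴ = 0.1491.

P₂/P₁ ≈ 0.1491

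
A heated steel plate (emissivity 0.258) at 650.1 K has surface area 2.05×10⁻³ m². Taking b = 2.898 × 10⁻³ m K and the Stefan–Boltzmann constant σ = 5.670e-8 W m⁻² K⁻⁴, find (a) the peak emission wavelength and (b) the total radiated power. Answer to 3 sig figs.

λ_max ≈ 4.46 μm; P ≈ 5.36 W

(a) λ_max = b/T = 2.898×10⁻³/650.1 = 4.458×10⁻⁶ m = 4.46 μm.
Area A = 2.05×10⁻³ m².
(b) P = εσAT⁴ = 0.258×5.670×10⁻⁸×2.05×10⁻³×(650.1)⁴ = 5.36 W.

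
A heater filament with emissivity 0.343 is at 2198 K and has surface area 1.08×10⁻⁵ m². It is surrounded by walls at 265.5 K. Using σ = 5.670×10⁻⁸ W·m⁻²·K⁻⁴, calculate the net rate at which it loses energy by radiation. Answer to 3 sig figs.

Net loss ≈ 4.90 W

Area A = 1.08×10⁻⁵ m².
Net radiated power P_net = εσA(T⁴ − T₀⁴) = 0.343×5.670×10⁻⁸×1.08×10⁻⁵×(2198⁴ − 265.5⁴).
T⁴ − T₀⁴ = 2.33405×10¹³ − 4.96888×10⁹ = 2.33355×10¹³ K⁴, so P_net = 4.90 W.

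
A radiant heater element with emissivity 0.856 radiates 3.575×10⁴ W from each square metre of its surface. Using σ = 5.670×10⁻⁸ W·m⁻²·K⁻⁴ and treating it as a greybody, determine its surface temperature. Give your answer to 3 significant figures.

T ≈ 926 K

I = εσT⁴, so T = (I/εσ)^(1/4) = (3.575×10⁴/(0.856×5.670×10⁻⁸))^(1/4) = 926 K.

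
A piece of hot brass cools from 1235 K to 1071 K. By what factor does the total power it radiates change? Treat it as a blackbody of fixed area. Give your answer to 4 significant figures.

P ∝ T⁴, so P₂/P₁ = (T₂/T₁)⁴ = (1071/1235)⁴ = (0.867206)⁴ = 0.5656.

P₂/P₁ ≈ 0.5656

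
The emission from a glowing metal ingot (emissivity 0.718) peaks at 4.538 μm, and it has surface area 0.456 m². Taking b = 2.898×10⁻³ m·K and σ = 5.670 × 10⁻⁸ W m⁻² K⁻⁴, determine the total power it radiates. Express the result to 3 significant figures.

P ≈ 3.09×10³ W

Wien's law: T = b/λ_max = 2.898×10⁻³/4.538×10⁻⁶ = 638.607 K.
Area A = 0.456 m².
Then P = εσAT⁴ = 0.718×5.670×10⁻⁸×0.456×(638.607)⁴ = 3.09×10³ W.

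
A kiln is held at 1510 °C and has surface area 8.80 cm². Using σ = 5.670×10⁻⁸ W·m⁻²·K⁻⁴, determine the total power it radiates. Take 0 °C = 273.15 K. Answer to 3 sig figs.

P ≈ 504 W

T = 1510 °C + 273.15 = 1783.15 K.
Area A = 8.80 cm² = 8.80×10⁻⁴ m².
P = σAT⁴ = 5.670×10⁻⁸ × 8.80×10⁻⁴ × (1783.15)⁴ = 504 W.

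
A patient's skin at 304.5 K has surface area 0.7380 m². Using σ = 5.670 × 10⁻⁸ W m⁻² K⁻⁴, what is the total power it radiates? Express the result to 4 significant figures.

P ≈ 359.7 W

Area A = 0.7380 m².
P = σAT⁴ = 5.670×10⁻⁸ × 0.7380 × (304.5)⁴ = 359.7 W.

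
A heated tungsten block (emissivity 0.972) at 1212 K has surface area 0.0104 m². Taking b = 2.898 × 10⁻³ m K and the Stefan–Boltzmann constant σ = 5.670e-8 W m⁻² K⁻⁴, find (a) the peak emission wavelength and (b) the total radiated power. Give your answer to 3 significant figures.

(a) λ_max = b/T = 2.898×10⁻³/1212 = 2.391×10⁻⁶ m = 2.39 μm.
Area A = 0.0104 m².
(b) P = εσAT⁴ = 0.972×5.670×10⁻⁸×0.0104×(1212)⁴ = 1.24×10³ W.

λ_max ≈ 2.39 μm; P ≈ 1.24×10³ W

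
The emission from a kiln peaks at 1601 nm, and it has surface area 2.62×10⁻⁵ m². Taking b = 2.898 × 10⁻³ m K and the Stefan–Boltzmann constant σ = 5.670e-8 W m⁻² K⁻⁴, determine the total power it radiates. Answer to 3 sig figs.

P ≈ 15.9 W

Wien's law: T = b/λ_max = 2.898×10⁻³/1.601×10⁻⁶ = 1810.12 K.
Area A = 2.62×10⁻⁵ m².
Then P = σAT⁴ = 5.670×10⁻⁸×2.62×10⁻⁵×(1810.12)⁴ = 15.9 W.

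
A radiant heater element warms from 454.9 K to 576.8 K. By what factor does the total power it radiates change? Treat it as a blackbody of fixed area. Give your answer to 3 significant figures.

P₂/P₁ ≈ 2.58

P ∝ T⁴, so P₂/P₁ = (T₂/T₁)⁴ = (576.8/454.9)⁴ = (1.26797)⁴ = 2.58.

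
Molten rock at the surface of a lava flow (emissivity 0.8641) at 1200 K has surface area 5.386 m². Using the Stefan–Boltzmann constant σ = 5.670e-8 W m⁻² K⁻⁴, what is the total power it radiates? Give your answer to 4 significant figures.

Area A = 5.386 m².
P = εσAT⁴ = 0.8641 × 5.670×10⁻⁸ × 5.386 × (1200)⁴ = 5.472×10⁵ W.

P ≈ 5.472×10⁵ W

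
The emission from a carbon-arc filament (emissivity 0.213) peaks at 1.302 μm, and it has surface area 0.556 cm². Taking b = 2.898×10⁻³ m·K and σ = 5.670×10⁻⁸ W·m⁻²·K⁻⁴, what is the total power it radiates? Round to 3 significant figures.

Wien's law: T = b/λ_max = 2.898×10⁻³/1.302×10⁻⁶ = 2225.81 K.
Area A = 0.556 cm² = 5.56×10⁻⁵ m².
Then P = εσAT⁴ = 0.213×5.670×10⁻⁸×5.56×10⁻⁵×(2225.81)⁴ = 16.5 W.

P ≈ 16.5 W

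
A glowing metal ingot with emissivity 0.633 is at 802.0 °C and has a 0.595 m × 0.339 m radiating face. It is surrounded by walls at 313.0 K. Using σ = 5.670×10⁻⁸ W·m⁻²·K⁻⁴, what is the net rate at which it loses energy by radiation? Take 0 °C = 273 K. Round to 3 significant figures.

Net loss ≈ 9.60×10³ W

T = 802.0 °C + 273 = 1075.0 K.
Area A = 0.595 × 0.339 = 0.201705 m².
Net radiated power P_net = εσA(T⁴ − T₀⁴) = 0.633×5.670×10⁻⁸×0.201705×(1075.0⁴ − 313.0⁴).
T⁴ − T₀⁴ = 1.33547×10¹² − 9.59792×10⁹ = 1.32587×10¹² K⁴, so P_net = 9.60×10³ W.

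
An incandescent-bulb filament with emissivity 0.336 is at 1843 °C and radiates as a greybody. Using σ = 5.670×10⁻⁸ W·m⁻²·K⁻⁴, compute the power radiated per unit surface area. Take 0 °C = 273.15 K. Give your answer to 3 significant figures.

I ≈ 3.82×10⁵ W/m²

T = 1843 °C + 273.15 = 2116.15 K.
Stefan–Boltzmann: I = εσT⁴ = 0.336 × 5.670×10⁻⁸ × (2116.15)⁴ = 3.82×10⁵ W/m².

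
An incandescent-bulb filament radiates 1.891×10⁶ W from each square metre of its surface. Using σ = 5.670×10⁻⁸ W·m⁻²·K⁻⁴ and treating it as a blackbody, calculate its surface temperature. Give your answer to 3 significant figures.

T ≈ 2.40×10³ K

I = σT⁴, so T = (I/σ)^(1/4) = (1.891×10⁶/(5.670×10⁻⁸))^(1/4) = 2.40×10³ K.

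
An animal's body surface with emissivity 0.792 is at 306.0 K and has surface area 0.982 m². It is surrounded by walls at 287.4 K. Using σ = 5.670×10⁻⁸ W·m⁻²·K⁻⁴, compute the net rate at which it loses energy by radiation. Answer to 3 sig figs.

Net loss ≈ 85.8 W

Area A = 0.982 m².
Net radiated power P_net = εσA(T⁴ − T₀⁴) = 0.792×5.670×10⁻⁸×0.982×(306.0⁴ − 287.4⁴).
T⁴ − T₀⁴ = 8.76770×10⁹ − 6.82256×10⁹ = 1.94514×10⁹ K⁴, so P_net = 85.8 W.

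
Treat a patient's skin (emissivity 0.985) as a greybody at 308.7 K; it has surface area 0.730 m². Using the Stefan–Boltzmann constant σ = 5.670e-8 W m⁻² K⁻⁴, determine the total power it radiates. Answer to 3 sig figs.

Area A = 0.730 m².
P = εσAT⁴ = 0.985 × 5.670×10⁻⁸ × 0.730 × (308.7)⁴ = 370 W.

P ≈ 370 W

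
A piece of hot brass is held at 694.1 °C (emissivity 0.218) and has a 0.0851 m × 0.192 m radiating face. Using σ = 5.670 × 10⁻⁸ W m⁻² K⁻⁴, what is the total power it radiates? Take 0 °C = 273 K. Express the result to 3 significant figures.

P ≈ 177 W

T = 694.1 °C + 273 = 967.1 K.
Area A = 0.0851 × 0.192 = 0.0163392 m².
P = εσAT⁴ = 0.218 × 5.670×10⁻⁸ × 0.0163392 × (967.1)⁴ = 177 W.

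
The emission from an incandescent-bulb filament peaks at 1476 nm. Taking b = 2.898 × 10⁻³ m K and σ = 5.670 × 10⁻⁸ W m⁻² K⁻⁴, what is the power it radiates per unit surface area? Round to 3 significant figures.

Wien's law: T = b/λ_max = 2.898×10⁻³/1.476×10⁻⁶ = 1963.41 K.
Then I = σT⁴ = 5.670×10⁻⁸×(1963.41)⁴ = 8.43×10⁵ W/m².

I ≈ 8.43×10⁵ W/m²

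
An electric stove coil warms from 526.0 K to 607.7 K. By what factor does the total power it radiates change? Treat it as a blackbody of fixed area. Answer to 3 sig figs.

P₂/P₁ ≈ 1.78

P ∝ T⁴, so P₂/P₁ = (T₂/T₁)⁴ = (607.7/526.0)⁴ = (1.15532)⁴ = 1.78.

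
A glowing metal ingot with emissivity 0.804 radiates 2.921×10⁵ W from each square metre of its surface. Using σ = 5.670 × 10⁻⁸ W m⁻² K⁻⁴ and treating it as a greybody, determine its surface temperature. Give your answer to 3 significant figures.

T ≈ 1.59×10³ K

I = εσT⁴, so T = (I/εσ)^(1/4) = (2.921×10⁵/(0.804×5.670×10⁻⁸))^(1/4) = 1.59×10³ K.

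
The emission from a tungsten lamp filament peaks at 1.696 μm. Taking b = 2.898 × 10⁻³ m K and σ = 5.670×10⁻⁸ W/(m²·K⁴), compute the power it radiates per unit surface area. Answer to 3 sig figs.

Wien's law: T = b/λ_max = 2.898×10⁻³/1.696×10⁻⁶ = 1708.73 K.
Then I = σT⁴ = 5.670×10⁻⁸×(1708.73)⁴ = 4.83×10⁵ W/m².

I ≈ 4.83×10⁵ W/m²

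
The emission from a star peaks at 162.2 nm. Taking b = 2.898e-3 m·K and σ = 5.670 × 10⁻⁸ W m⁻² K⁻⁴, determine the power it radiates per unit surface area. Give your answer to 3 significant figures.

Wien's law: T = b/λ_max = 2.898×10⁻³/1.622×10⁻⁷ = 17866.8 K.
Then I = σT⁴ = 5.670×10⁻⁸×(17866.8)⁴ = 5.78×10⁹ W/m².

I ≈ 5.78×10⁹ W/m²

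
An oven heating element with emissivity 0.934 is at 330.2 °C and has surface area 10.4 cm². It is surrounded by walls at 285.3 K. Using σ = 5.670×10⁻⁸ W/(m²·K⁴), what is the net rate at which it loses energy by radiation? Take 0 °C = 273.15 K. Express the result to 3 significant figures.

Net loss ≈ 6.93 W

T = 330.2 °C + 273.15 = 603.35 K.
Area A = 10.4 cm² = 1.04×10⁻³ m².
Net radiated power P_net = εσA(T⁴ − T₀⁴) = 0.934×5.670×10⁻⁸×1.04×10⁻³×(603.35⁴ − 285.3⁴).
T⁴ − T₀⁴ = 1.32519×10¹¹ − 6.62532×10⁹ = 1.25894×10¹¹ K⁴, so P_net = 6.93 W.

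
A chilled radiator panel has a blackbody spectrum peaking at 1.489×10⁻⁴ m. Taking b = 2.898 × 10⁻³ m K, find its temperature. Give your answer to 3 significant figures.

T ≈ 19.5 K

Wien's law gives T = b/λ_max = (2.898×10⁻³ m·K)/(1.489×10⁻⁴ m) = 19.5 K.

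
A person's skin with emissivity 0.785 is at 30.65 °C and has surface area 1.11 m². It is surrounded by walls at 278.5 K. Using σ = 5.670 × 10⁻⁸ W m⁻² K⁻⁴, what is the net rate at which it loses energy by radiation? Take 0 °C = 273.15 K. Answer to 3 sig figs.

T = 30.65 °C + 273.15 = 303.80 K.
Area A = 1.11 m².
Net radiated power P_net = εσA(T⁴ − T₀⁴) = 0.785×5.670×10⁻⁸×1.11×(303.80⁴ − 278.5⁴).
T⁴ − T₀⁴ = 8.51826×10⁹ − 6.01590×10⁹ = 2.50236×10⁹ K⁴, so P_net = 124 W.

Net loss ≈ 124 W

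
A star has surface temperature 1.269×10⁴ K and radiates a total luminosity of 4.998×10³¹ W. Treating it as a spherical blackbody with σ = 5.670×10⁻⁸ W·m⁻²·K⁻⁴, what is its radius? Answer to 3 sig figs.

L = 4πR²σT⁴ ⇒ R = √(L/(4πσT⁴)).
σT⁴ = 1.47038×10⁹ W/m², so R = √(4.998×10³¹/(4π×1.47038×10⁹)) = 5.20×10¹⁰ m.

R ≈ 5.20×10¹⁰ m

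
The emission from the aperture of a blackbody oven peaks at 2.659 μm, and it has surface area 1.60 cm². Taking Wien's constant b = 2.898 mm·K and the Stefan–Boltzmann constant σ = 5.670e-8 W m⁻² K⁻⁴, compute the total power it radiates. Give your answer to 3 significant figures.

Wien's law: T = b/λ_max = 2.898×10⁻³/2.659×10⁻⁶ = 1089.88 K.
Area A = 1.60 cm² = 1.60×10⁻⁴ m².
Then P = σAT⁴ = 5.670×10⁻⁸×1.60×10⁻⁴×(1089.88)⁴ = 12.8 W.

P ≈ 12.8 W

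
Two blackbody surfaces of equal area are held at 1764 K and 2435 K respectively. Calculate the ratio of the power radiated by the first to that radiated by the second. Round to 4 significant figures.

With equal areas, P₁/P₂ = (T₁/T₂)⁴ = (1764/2435)⁴ = 0.2754.

P₁/P₂ ≈ 0.2754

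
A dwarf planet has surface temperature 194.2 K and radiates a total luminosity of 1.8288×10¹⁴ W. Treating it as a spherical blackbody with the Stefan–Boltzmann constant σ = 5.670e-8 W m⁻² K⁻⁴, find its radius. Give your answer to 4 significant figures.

L = 4πR²σT⁴ ⇒ R = √(L/(4πσT⁴)).
σT⁴ = 80.6455 W/m², so R = √(1.8288×10¹⁴/(4π×80.6455)) = 4.248×10⁵ m.

R ≈ 4.248×10⁵ m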